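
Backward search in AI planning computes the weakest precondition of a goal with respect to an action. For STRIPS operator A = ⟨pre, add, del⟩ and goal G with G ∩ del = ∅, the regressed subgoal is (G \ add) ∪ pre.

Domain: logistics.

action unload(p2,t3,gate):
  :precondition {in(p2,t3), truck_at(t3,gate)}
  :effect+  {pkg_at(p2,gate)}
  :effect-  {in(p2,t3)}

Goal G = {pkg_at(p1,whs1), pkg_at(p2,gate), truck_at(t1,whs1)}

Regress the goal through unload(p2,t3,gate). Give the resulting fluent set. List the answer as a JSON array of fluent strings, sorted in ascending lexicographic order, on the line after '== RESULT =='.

Compute (G \ add) ∪ pre:
  G ∩ del = {}  (empty — regression defined)
  G \ add = {pkg_at(p1,whs1), pkg_at(p2,gate), truck_at(t1,whs1)} \ {pkg_at(p2,gate)} = {pkg_at(p1,whs1), truck_at(t1,whs1)}
  ∪ pre   = {pkg_at(p1,whs1), truck_at(t1,whs1)} ∪ {in(p2,t3), truck_at(t3,gate)}
          = {in(p2,t3), pkg_at(p1,whs1), truck_at(t1,whs1), truck_at(t3,gate)}

== RESULT ==
["in(p2,t3)", "pkg_at(p1,whs1)", "truck_at(t1,whs1)", "truck_at(t3,gate)"]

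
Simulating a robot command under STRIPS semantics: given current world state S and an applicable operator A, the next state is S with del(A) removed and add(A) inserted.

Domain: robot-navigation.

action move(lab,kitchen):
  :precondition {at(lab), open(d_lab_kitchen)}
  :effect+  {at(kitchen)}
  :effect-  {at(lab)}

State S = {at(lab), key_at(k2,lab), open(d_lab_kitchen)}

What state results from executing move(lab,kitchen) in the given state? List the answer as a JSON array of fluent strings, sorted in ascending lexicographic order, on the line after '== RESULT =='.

Progress:
  pre ⊆ S: {at(lab), open(d_lab_kitchen)} ⊆ S  — applicable
  S \ del = {key_at(k2,lab), open(d_lab_kitchen)}
  ∪ add   = {at(kitchen), key_at(k2,lab), open(d_lab_kitchen)}

== RESULT ==
["at(kitchen)", "key_at(k2,lab)", "open(d_lab_kitchen)"]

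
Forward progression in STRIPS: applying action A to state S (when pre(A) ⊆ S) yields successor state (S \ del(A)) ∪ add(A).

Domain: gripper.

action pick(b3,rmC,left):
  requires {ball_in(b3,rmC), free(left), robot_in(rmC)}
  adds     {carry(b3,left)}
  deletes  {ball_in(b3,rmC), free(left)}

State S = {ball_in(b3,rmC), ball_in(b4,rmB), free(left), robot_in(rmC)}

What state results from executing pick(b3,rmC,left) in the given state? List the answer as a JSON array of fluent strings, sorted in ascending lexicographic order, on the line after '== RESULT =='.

Compute (S \ del) ∪ add:
  pre ⊆ S: {ball_in(b3,rmC), free(left), robot_in(rmC)} ⊆ S  — applicable
  S \ del = {ball_in(b4,rmB), robot_in(rmC)}
  ∪ add   = {ball_in(b4,rmB), carry(b3,left), robot_in(rmC)}

== RESULT ==
["ball_in(b4,rmB)", "carry(b3,left)", "robot_in(rmC)"]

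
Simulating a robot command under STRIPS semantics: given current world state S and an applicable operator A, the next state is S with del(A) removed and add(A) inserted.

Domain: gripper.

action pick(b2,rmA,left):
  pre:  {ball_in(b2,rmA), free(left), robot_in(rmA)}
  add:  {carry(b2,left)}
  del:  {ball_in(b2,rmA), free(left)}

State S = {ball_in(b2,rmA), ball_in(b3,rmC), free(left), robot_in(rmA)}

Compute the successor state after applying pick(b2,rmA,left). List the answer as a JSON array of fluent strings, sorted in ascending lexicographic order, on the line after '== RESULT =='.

Progress:
  pre ⊆ S: {ball_in(b2,rmA), free(left), robot_in(rmA)} ⊆ S  — applicable
  S \ del = {ball_in(b3,rmC), robot_in(rmA)}
  ∪ add   = {ball_in(b3,rmC), carry(b2,left), robot_in(rmA)}

== RESULT ==
["ball_in(b3,rmC)", "carry(b2,left)", "robot_in(rmA)"]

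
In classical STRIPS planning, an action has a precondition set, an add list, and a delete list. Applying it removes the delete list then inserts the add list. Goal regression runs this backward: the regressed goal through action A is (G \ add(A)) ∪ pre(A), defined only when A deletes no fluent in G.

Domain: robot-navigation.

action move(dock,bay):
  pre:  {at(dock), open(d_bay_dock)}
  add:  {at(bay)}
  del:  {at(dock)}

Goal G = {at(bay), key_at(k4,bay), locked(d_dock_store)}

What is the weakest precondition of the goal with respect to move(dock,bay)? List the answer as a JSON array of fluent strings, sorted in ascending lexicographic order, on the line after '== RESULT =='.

Regress:
  G ∩ del = {}  (empty — regression defined)
  G \ add = {at(bay), key_at(k4,bay), locked(d_dock_store)} \ {at(bay)} = {key_at(k4,bay), locked(d_dock_store)}
  ∪ pre   = {key_at(k4,bay), locked(d_dock_store)} ∪ {at(dock), open(d_bay_dock)}
          = {at(dock), key_at(k4,bay), locked(d_dock_store), open(d_bay_dock)}

== RESULT ==
["at(dock)", "key_at(k4,bay)", "locked(d_dock_store)", "open(d_bay_dock)"]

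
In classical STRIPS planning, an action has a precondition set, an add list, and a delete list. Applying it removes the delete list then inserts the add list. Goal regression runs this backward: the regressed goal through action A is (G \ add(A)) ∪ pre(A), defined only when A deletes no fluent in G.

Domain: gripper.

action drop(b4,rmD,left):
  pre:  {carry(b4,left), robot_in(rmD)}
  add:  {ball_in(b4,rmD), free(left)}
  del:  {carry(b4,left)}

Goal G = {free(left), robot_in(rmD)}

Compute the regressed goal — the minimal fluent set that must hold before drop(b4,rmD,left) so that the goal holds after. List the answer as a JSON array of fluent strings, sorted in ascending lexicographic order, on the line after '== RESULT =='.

Compute (G \ add) ∪ pre:
  G ∩ del = {}  (empty — regression defined)
  G \ add = {free(left), robot_in(rmD)} \ {ball_in(b4,rmD), free(left)} = {robot_in(rmD)}
  ∪ pre   = {robot_in(rmD)} ∪ {carry(b4,left), robot_in(rmD)}
          = {carry(b4,left), robot_in(rmD)}

== RESULT ==
["carry(b4,left)", "robot_in(rmD)"]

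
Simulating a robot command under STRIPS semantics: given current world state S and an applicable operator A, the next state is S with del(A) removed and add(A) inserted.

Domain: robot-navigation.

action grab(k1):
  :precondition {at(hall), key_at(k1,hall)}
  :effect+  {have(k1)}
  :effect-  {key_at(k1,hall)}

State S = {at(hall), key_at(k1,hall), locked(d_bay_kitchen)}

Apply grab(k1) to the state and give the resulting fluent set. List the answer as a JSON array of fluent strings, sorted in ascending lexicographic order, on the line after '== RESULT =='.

Progress:
  pre ⊆ S: {at(hall), key_at(k1,hall)} ⊆ S  — applicable
  S \ del = {at(hall), locked(d_bay_kitchen)}
  ∪ add   = {at(hall), have(k1), locked(d_bay_kitchen)}

== RESULT ==
["at(hall)", "have(k1)", "locked(d_bay_kitchen)"]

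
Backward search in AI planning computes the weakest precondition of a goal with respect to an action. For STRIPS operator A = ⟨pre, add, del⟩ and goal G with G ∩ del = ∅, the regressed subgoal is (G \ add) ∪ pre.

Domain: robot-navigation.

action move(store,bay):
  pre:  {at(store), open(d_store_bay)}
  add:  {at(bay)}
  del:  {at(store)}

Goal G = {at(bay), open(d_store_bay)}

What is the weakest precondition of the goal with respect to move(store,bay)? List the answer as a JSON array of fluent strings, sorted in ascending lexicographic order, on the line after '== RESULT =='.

Regress:
  G ∩ del = {}  (empty — regression defined)
  G \ add = {at(bay), open(d_store_bay)} \ {at(bay)} = {open(d_store_bay)}
  ∪ pre   = {open(d_store_bay)} ∪ {at(store), open(d_store_bay)}
          = {at(store), open(d_store_bay)}

== RESULT ==
["at(store)", "open(d_store_bay)"]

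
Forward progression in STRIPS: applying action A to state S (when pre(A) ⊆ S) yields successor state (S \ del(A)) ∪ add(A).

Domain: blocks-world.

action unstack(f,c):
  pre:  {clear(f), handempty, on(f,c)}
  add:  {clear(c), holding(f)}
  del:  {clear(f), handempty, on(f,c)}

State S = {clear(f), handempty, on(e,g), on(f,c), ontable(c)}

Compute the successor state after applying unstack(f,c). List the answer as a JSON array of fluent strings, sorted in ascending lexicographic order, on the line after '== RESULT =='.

Compute (S \ del) ∪ add:
  pre ⊆ S: {clear(f), handempty, on(f,c)} ⊆ S  — applicable
  S \ del = {on(e,g), ontable(c)}
  ∪ add   = {clear(c), holding(f), on(e,g), ontable(c)}

== RESULT ==
["clear(c)", "holding(f)", "on(e,g)", "ontable(c)"]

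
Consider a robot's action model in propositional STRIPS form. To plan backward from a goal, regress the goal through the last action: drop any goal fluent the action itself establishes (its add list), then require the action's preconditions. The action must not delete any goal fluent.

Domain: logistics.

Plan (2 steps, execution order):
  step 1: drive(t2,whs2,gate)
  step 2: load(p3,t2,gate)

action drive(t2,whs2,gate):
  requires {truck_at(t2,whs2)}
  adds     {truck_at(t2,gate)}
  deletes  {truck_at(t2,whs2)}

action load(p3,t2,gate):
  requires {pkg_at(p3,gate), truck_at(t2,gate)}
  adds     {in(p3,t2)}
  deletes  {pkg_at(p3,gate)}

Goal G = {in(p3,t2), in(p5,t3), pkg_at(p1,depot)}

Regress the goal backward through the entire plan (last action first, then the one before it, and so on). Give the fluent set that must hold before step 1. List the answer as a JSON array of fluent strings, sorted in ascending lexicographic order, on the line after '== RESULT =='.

Work backward from the goal:
  through step 2 (load(p3,t2,gate)): drop {in(p3,t2)}, keep {in(p5,t3), pkg_at(p1,depot)}, require {pkg_at(p3,gate), truck_at(t2,gate)}
    → {in(p5,t3), pkg_at(p1,depot), pkg_at(p3,gate), truck_at(t2,gate)}
  through step 1 (drive(t2,whs2,gate)): drop {truck_at(t2,gate)}, keep {in(p5,t3), pkg_at(p1,depot), pkg_at(p3,gate)}, require {truck_at(t2,whs2)}
    → {in(p5,t3), pkg_at(p1,depot), pkg_at(p3,gate), truck_at(t2,whs2)}

== RESULT ==
["in(p5,t3)", "pkg_at(p1,depot)", "pkg_at(p3,gate)", "truck_at(t2,whs2)"]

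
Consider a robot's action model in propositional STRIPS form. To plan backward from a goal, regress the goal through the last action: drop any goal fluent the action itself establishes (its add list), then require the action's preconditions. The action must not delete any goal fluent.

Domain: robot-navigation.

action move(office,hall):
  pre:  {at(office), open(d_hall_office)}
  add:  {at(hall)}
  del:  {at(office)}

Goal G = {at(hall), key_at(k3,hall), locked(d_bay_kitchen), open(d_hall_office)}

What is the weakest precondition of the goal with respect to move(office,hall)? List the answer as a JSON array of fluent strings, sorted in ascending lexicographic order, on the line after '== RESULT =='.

Regress:
  G ∩ del = {}  (empty — regression defined)
  G \ add = {at(hall), key_at(k3,hall), locked(d_bay_kitchen), open(d_hall_office)} \ {at(hall)} = {key_at(k3,hall), locked(d_bay_kitchen), open(d_hall_office)}
  ∪ pre   = {key_at(k3,hall), locked(d_bay_kitchen), open(d_hall_office)} ∪ {at(office), open(d_hall_office)}
          = {at(office), key_at(k3,hall), locked(d_bay_kitchen), open(d_hall_office)}

== RESULT ==
["at(office)", "key_at(k3,hall)", "locked(d_bay_kitchen)", "open(d_hall_office)"]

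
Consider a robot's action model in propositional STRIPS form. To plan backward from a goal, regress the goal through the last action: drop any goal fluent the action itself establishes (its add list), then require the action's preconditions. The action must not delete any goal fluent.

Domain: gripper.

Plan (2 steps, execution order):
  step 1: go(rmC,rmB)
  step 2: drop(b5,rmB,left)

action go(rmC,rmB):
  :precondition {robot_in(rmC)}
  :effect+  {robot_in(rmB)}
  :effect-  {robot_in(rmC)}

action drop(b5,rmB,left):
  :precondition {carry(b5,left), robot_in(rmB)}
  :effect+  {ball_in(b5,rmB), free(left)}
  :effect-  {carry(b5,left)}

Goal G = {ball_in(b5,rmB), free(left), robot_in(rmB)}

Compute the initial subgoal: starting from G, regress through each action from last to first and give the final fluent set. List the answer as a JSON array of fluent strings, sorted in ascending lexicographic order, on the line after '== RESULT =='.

Regress step by step:
  through step 2 (drop(b5,rmB,left)): drop {ball_in(b5,rmB), free(left)}, keep {robot_in(rmB)}, require {carry(b5,left), robot_in(rmB)}
    → {carry(b5,left), robot_in(rmB)}
  through step 1 (go(rmC,rmB)): drop {robot_in(rmB)}, keep {carry(b5,left)}, require {robot_in(rmC)}
    → {carry(b5,left), robot_in(rmC)}

== RESULT ==
["carry(b5,left)", "robot_in(rmC)"]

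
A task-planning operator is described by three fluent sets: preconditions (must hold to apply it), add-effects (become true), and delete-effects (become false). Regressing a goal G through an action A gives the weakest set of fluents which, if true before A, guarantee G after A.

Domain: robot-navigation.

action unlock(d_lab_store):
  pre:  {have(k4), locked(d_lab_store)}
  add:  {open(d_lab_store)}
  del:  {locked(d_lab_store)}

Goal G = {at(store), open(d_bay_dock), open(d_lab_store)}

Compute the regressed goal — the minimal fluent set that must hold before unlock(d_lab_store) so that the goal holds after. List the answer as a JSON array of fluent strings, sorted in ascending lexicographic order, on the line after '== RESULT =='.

Regress:
  G ∩ del = {}  (empty — regression defined)
  G \ add = {at(store), open(d_bay_dock), open(d_lab_store)} \ {open(d_lab_store)} = {at(store), open(d_bay_dock)}
  ∪ pre   = {at(store), open(d_bay_dock)} ∪ {have(k4), locked(d_lab_store)}
          = {at(store), have(k4), locked(d_lab_store), open(d_bay_dock)}

== RESULT ==
["at(store)", "have(k4)", "locked(d_lab_store)", "open(d_bay_dock)"]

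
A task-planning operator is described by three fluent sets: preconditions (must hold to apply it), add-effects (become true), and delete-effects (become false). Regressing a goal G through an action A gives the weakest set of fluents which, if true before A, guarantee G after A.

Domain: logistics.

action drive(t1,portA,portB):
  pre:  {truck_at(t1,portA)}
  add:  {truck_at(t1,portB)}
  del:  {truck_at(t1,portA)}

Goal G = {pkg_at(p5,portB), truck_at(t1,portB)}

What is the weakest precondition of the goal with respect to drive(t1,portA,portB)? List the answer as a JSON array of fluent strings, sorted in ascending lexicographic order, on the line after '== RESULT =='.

Regress:
  G ∩ del = {}  (empty — regression defined)
  G \ add = {pkg_at(p5,portB), truck_at(t1,portB)} \ {truck_at(t1,portB)} = {pkg_at(p5,portB)}
  ∪ pre   = {pkg_at(p5,portB)} ∪ {truck_at(t1,portA)}
          = {pkg_at(p5,portB), truck_at(t1,portA)}

== RESULT ==
["pkg_at(p5,portB)", "truck_at(t1,portA)"]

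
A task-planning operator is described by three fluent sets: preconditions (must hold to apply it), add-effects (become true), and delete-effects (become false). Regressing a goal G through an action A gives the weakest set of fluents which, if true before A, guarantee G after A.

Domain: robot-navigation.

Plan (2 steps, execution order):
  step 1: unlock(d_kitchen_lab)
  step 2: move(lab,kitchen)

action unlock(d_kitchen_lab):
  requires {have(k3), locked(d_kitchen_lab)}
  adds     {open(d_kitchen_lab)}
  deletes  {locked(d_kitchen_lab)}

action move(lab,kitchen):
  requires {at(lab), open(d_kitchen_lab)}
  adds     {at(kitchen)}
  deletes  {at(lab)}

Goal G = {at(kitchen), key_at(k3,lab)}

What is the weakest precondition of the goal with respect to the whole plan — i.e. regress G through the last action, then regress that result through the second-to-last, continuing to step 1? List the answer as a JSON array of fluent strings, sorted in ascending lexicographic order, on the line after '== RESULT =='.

Regress step by step:
  through step 2 (move(lab,kitchen)): drop {at(kitchen)}, keep {key_at(k3,lab)}, require {at(lab), open(d_kitchen_lab)}
    → {at(lab), key_at(k3,lab), open(d_kitchen_lab)}
  through step 1 (unlock(d_kitchen_lab)): drop {open(d_kitchen_lab)}, keep {at(lab), key_at(k3,lab)}, require {have(k3), locked(d_kitchen_lab)}
    → {at(lab), have(k3), key_at(k3,lab), locked(d_kitchen_lab)}

== RESULT ==
["at(lab)", "have(k3)", "key_at(k3,lab)", "locked(d_kitchen_lab)"]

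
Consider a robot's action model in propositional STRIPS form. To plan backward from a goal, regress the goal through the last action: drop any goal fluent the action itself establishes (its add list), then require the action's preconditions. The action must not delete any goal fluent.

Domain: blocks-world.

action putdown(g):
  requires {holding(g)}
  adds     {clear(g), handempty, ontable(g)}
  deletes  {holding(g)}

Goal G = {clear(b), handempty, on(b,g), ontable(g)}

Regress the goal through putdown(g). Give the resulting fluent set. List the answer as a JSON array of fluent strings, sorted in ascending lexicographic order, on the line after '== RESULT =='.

Compute (G \ add) ∪ pre:
  G ∩ del = {}  (empty — regression defined)
  G \ add = {clear(b), handempty, on(b,g), ontable(g)} \ {clear(g), handempty, ontable(g)} = {clear(b), on(b,g)}
  ∪ pre   = {clear(b), on(b,g)} ∪ {holding(g)}
          = {clear(b), holding(g), on(b,g)}

== RESULT ==
["clear(b)", "holding(g)", "on(b,g)"]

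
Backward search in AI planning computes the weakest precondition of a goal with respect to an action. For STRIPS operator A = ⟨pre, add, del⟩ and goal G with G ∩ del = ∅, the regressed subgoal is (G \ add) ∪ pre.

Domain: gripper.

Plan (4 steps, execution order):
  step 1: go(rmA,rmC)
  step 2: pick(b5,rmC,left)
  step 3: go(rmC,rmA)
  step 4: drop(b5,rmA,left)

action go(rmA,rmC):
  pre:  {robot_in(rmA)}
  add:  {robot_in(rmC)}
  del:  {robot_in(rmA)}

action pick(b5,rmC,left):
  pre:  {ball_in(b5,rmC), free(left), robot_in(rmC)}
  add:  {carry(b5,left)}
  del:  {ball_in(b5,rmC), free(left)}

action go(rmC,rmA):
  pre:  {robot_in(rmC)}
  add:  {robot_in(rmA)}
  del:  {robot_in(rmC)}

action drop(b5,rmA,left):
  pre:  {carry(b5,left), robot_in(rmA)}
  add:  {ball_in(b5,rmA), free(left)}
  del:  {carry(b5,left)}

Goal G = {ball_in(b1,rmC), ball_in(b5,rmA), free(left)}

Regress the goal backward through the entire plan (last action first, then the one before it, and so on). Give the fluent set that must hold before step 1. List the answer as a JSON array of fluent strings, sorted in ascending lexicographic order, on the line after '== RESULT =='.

Regress step by step:
  through step 4 (drop(b5,rmA,left)): drop {ball_in(b5,rmA), free(left)}, keep {ball_in(b1,rmC)}, require {carry(b5,left), robot_in(rmA)}
    → {ball_in(b1,rmC), carry(b5,left), robot_in(rmA)}
  through step 3 (go(rmC,rmA)): drop {robot_in(rmA)}, keep {ball_in(b1,rmC), carry(b5,left)}, require {robot_in(rmC)}
    → {ball_in(b1,rmC), carry(b5,left), robot_in(rmC)}
  through step 2 (pick(b5,rmC,left)): drop {carry(b5,left)}, keep {ball_in(b1,rmC), robot_in(rmC)}, require {ball_in(b5,rmC), free(left), robot_in(rmC)}
    → {ball_in(b1,rmC), ball_in(b5,rmC), free(left), robot_in(rmC)}
  through step 1 (go(rmA,rmC)): drop {robot_in(rmC)}, keep {ball_in(b1,rmC), ball_in(b5,rmC), free(left)}, require {robot_in(rmA)}
    → {ball_in(b1,rmC), ball_in(b5,rmC), free(left), robot_in(rmA)}

== RESULT ==
["ball_in(b1,rmC)", "ball_in(b5,rmC)", "free(left)", "robot_in(rmA)"]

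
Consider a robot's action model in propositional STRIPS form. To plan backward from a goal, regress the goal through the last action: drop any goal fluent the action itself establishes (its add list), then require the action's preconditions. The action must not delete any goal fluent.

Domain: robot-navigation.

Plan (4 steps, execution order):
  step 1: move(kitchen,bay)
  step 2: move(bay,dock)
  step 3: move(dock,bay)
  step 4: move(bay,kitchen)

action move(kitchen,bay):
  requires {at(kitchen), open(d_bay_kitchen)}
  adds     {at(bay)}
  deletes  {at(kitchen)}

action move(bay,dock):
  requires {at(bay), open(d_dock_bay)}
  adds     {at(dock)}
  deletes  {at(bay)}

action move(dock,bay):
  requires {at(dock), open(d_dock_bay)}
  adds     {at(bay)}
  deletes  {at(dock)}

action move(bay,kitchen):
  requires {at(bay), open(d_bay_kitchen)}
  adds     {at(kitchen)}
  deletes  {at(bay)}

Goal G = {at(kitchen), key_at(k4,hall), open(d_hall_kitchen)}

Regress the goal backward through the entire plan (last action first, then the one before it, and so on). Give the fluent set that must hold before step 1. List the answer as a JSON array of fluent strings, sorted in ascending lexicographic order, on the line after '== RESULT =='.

Work backward from the goal:
  through step 4 (move(bay,kitchen)): drop {at(kitchen)}, keep {key_at(k4,hall), open(d_hall_kitchen)}, require {at(bay), open(d_bay_kitchen)}
    → {at(bay), key_at(k4,hall), open(d_bay_kitchen), open(d_hall_kitchen)}
  through step 3 (move(dock,bay)): drop {at(bay)}, keep {key_at(k4,hall), open(d_bay_kitchen), open(d_hall_kitchen)}, require {at(dock), open(d_dock_bay)}
    → {at(dock), key_at(k4,hall), open(d_bay_kitchen), open(d_dock_bay), open(d_hall_kitchen)}
  through step 2 (move(bay,dock)): drop {at(dock)}, keep {key_at(k4,hall), open(d_bay_kitchen), open(d_dock_bay), open(d_hall_kitchen)}, require {at(bay), open(d_dock_bay)}
    → {at(bay), key_at(k4,hall), open(d_bay_kitchen), open(d_dock_bay), open(d_hall_kitchen)}
  through step 1 (move(kitchen,bay)): drop {at(bay)}, keep {key_at(k4,hall), open(d_bay_kitchen), open(d_dock_bay), open(d_hall_kitchen)}, require {at(kitchen), open(d_bay_kitchen)}
    → {at(kitchen), key_at(k4,hall), open(d_bay_kitchen), open(d_dock_bay), open(d_hall_kitchen)}

== RESULT ==
["at(kitchen)", "key_at(k4,hall)", "open(d_bay_kitchen)", "open(d_dock_bay)", "open(d_hall_kitchen)"]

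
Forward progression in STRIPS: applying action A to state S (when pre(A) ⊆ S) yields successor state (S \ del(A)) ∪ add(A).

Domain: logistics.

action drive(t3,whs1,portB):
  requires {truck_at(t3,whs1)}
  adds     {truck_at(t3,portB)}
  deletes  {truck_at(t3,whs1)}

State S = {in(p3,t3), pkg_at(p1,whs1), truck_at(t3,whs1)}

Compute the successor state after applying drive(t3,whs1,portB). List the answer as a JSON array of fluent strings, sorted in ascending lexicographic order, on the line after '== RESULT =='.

Progress:
  pre ⊆ S: {truck_at(t3,whs1)} ⊆ S  — applicable
  S \ del = {in(p3,t3), pkg_at(p1,whs1)}
  ∪ add   = {in(p3,t3), pkg_at(p1,whs1), truck_at(t3,portB)}

== RESULT ==
["in(p3,t3)", "pkg_at(p1,whs1)", "truck_at(t3,portB)"]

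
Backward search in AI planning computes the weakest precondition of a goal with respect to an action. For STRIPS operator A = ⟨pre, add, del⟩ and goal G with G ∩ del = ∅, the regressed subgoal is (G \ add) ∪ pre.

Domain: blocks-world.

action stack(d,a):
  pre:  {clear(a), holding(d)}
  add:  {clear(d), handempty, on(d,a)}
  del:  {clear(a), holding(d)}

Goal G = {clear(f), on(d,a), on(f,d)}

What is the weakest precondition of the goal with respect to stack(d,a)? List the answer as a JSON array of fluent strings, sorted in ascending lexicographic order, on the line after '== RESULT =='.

Regress:
  G ∩ del = {}  (empty — regression defined)
  G \ add = {clear(f), on(d,a), on(f,d)} \ {clear(d), handempty, on(d,a)} = {clear(f), on(f,d)}
  ∪ pre   = {clear(f), on(f,d)} ∪ {clear(a), holding(d)}
          = {clear(a), clear(f), holding(d), on(f,d)}

== RESULT ==
["clear(a)", "clear(f)", "holding(d)", "on(f,d)"]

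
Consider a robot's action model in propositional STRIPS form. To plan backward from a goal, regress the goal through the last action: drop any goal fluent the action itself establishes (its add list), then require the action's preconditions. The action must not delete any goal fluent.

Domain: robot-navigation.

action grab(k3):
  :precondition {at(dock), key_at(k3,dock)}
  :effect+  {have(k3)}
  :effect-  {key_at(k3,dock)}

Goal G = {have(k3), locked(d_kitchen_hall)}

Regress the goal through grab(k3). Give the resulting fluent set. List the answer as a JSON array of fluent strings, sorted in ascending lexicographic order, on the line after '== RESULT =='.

Regress:
  G ∩ del = {}  (empty — regression defined)
  G \ add = {have(k3), locked(d_kitchen_hall)} \ {have(k3)} = {locked(d_kitchen_hall)}
  ∪ pre   = {locked(d_kitchen_hall)} ∪ {at(dock), key_at(k3,dock)}
          = {at(dock), key_at(k3,dock), locked(d_kitchen_hall)}

== RESULT ==
["at(dock)", "key_at(k3,dock)", "locked(d_kitchen_hall)"]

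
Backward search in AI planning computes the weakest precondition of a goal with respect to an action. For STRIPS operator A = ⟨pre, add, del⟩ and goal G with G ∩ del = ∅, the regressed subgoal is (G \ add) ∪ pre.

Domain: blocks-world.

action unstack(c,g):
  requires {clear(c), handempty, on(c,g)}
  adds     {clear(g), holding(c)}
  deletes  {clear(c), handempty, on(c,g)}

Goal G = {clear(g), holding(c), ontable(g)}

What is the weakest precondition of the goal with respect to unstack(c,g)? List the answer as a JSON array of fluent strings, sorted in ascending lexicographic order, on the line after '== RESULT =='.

Compute (G \ add) ∪ pre:
  G ∩ del = {}  (empty — regression defined)
  G \ add = {clear(g), holding(c), ontable(g)} \ {clear(g), holding(c)} = {ontable(g)}
  ∪ pre   = {ontable(g)} ∪ {clear(c), handempty, on(c,g)}
          = {clear(c), handempty, on(c,g), ontable(g)}

== RESULT ==
["clear(c)", "handempty", "on(c,g)", "ontable(g)"]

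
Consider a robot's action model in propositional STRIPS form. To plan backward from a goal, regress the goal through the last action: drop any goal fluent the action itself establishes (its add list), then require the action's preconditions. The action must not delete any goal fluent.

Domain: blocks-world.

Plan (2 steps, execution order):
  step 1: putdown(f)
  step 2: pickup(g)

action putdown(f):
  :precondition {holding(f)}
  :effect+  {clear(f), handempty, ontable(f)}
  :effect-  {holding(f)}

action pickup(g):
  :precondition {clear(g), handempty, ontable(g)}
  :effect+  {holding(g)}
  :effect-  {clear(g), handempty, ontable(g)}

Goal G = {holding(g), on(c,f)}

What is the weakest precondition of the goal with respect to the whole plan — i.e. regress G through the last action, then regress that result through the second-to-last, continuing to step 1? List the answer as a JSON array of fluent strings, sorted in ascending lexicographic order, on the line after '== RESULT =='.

Regress step by step:
  through step 2 (pickup(g)): drop {holding(g)}, keep {on(c,f)}, require {clear(g), handempty, ontable(g)}
    → {clear(g), handempty, on(c,f), ontable(g)}
  through step 1 (putdown(f)): drop {handempty}, keep {clear(g), on(c,f), ontable(g)}, require {holding(f)}
    → {clear(g), holding(f), on(c,f), ontable(g)}

== RESULT ==
["clear(g)", "holding(f)", "on(c,f)", "ontable(g)"]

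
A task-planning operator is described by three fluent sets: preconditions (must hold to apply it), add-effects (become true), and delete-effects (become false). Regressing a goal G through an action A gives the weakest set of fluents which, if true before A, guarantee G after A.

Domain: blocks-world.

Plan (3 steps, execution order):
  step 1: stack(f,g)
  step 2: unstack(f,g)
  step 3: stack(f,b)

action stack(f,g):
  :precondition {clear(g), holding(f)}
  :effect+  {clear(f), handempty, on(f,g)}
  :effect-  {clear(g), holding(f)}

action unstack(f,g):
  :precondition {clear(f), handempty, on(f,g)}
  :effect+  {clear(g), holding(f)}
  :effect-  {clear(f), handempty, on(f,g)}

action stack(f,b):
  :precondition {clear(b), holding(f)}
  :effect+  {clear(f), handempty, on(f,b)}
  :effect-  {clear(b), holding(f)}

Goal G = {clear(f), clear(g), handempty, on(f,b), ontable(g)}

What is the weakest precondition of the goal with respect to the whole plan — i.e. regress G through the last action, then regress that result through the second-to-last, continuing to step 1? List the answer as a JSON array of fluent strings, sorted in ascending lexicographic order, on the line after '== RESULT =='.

Regress step by step:
  through step 3 (stack(f,b)): drop {clear(f), handempty, on(f,b)}, keep {clear(g), ontable(g)}, require {clear(b), holding(f)}
    → {clear(b), clear(g), holding(f), ontable(g)}
  through step 2 (unstack(f,g)): drop {clear(g), holding(f)}, keep {clear(b), ontable(g)}, require {clear(f), handempty, on(f,g)}
    → {clear(b), clear(f), handempty, on(f,g), ontable(g)}
  through step 1 (stack(f,g)): drop {clear(f), handempty, on(f,g)}, keep {clear(b), ontable(g)}, require {clear(g), holding(f)}
    → {clear(b), clear(g), holding(f), ontable(g)}

== RESULT ==
["clear(b)", "clear(g)", "holding(f)", "ontable(g)"]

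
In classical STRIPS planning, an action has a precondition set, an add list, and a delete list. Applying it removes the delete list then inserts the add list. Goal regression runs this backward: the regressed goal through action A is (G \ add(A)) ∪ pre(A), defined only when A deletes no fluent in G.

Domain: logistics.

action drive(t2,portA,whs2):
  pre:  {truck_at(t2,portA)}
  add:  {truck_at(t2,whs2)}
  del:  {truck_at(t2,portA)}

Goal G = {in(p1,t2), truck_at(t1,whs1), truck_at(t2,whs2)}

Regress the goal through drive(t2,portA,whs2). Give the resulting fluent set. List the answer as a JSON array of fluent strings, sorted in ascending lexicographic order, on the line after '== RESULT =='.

Regress:
  G ∩ del = {}  (empty — regression defined)
  G \ add = {in(p1,t2), truck_at(t1,whs1), truck_at(t2,whs2)} \ {truck_at(t2,whs2)} = {in(p1,t2), truck_at(t1,whs1)}
  ∪ pre   = {in(p1,t2), truck_at(t1,whs1)} ∪ {truck_at(t2,portA)}
          = {in(p1,t2), truck_at(t1,whs1), truck_at(t2,portA)}

== RESULT ==
["in(p1,t2)", "truck_at(t1,whs1)", "truck_at(t2,portA)"]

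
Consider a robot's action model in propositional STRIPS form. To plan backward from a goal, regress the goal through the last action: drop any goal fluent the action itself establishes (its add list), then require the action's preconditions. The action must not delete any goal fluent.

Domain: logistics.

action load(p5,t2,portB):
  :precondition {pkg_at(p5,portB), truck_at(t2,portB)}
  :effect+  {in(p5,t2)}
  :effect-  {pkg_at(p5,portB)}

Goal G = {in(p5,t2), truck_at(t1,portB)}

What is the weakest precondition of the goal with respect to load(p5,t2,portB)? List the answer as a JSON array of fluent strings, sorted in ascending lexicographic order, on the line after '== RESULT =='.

Compute (G \ add) ∪ pre:
  G ∩ del = {}  (empty — regression defined)
  G \ add = {in(p5,t2), truck_at(t1,portB)} \ {in(p5,t2)} = {truck_at(t1,portB)}
  ∪ pre   = {truck_at(t1,portB)} ∪ {pkg_at(p5,portB), truck_at(t2,portB)}
          = {pkg_at(p5,portB), truck_at(t1,portB), truck_at(t2,portB)}

== RESULT ==
["pkg_at(p5,portB)", "truck_at(t1,portB)", "truck_at(t2,portB)"]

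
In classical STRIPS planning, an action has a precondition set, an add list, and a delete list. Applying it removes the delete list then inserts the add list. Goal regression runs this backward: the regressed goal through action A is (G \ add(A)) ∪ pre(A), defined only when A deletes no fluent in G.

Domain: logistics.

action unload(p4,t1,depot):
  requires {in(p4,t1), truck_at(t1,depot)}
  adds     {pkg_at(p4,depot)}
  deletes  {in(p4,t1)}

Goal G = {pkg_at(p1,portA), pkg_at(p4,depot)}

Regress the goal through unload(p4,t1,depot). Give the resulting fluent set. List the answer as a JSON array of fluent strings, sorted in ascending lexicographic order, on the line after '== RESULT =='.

Compute (G \ add) ∪ pre:
  G ∩ del = {}  (empty — regression defined)
  G \ add = {pkg_at(p1,portA), pkg_at(p4,depot)} \ {pkg_at(p4,depot)} = {pkg_at(p1,portA)}
  ∪ pre   = {pkg_at(p1,portA)} ∪ {in(p4,t1), truck_at(t1,depot)}
          = {in(p4,t1), pkg_at(p1,portA), truck_at(t1,depot)}

== RESULT ==
["in(p4,t1)", "pkg_at(p1,portA)", "truck_at(t1,depot)"]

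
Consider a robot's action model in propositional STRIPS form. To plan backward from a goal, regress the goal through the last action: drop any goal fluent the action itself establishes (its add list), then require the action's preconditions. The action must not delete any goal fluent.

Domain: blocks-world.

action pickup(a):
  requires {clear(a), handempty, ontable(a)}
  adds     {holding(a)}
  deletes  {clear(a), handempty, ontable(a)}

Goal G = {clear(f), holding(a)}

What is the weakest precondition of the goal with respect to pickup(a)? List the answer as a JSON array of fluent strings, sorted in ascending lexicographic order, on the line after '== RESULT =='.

Regress:
  G ∩ del = {}  (empty — regression defined)
  G \ add = {clear(f), holding(a)} \ {holding(a)} = {clear(f)}
  ∪ pre   = {clear(f)} ∪ {clear(a), handempty, ontable(a)}
          = {clear(a), clear(f), handempty, ontable(a)}

== RESULT ==
["clear(a)", "clear(f)", "handempty", "ontable(a)"]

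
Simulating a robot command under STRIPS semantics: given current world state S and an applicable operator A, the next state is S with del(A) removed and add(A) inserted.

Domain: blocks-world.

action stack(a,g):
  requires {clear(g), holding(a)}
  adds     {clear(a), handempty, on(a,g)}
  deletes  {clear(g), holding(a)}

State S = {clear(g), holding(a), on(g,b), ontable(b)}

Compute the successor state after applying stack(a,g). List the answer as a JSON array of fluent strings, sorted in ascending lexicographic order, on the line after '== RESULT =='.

Compute (S \ del) ∪ add:
  pre ⊆ S: {clear(g), holding(a)} ⊆ S  — applicable
  S \ del = {on(g,b), ontable(b)}
  ∪ add   = {clear(a), handempty, on(a,g), on(g,b), ontable(b)}

== RESULT ==
["clear(a)", "handempty", "on(a,g)", "on(g,b)", "ontable(b)"]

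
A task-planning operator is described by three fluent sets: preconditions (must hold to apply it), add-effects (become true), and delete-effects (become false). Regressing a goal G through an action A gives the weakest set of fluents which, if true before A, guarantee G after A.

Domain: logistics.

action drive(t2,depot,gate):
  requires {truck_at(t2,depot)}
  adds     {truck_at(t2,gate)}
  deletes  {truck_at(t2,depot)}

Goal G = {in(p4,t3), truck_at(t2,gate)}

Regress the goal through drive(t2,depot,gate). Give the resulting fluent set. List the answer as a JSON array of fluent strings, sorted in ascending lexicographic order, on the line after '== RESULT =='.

Regress:
  G ∩ del = {}  (empty — regression defined)
  G \ add = {in(p4,t3), truck_at(t2,gate)} \ {truck_at(t2,gate)} = {in(p4,t3)}
  ∪ pre   = {in(p4,t3)} ∪ {truck_at(t2,depot)}
          = {in(p4,t3), truck_at(t2,depot)}

== RESULT ==
["in(p4,t3)", "truck_at(t2,depot)"]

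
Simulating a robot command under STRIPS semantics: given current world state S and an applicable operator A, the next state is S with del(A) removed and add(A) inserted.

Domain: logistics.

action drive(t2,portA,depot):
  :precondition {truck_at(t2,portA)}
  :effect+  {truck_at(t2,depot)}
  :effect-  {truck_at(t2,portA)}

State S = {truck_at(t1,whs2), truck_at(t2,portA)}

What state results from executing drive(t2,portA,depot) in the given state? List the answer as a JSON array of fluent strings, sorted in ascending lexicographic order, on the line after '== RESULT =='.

Progress:
  pre ⊆ S: {truck_at(t2,portA)} ⊆ S  — applicable
  S \ del = {truck_at(t1,whs2)}
  ∪ add   = {truck_at(t1,whs2), truck_at(t2,depot)}

== RESULT ==
["truck_at(t1,whs2)", "truck_at(t2,depot)"]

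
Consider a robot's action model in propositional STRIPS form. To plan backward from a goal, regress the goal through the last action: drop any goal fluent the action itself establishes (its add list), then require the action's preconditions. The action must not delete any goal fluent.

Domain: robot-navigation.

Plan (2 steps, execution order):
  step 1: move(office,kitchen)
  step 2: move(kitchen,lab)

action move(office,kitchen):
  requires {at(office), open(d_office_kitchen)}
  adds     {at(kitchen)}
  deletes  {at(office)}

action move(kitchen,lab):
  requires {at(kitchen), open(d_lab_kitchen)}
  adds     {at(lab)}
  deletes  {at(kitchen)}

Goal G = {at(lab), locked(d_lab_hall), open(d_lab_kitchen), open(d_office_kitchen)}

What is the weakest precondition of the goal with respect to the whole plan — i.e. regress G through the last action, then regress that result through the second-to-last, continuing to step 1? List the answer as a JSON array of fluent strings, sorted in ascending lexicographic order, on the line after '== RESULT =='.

Work backward from the goal:
  through step 2 (move(kitchen,lab)): drop {at(lab)}, keep {locked(d_lab_hall), open(d_lab_kitchen), open(d_office_kitchen)}, require {at(kitchen), open(d_lab_kitchen)}
    → {at(kitchen), locked(d_lab_hall), open(d_lab_kitchen), open(d_office_kitchen)}
  through step 1 (move(office,kitchen)): drop {at(kitchen)}, keep {locked(d_lab_hall), open(d_lab_kitchen), open(d_office_kitchen)}, require {at(office), open(d_office_kitchen)}
    → {at(office), locked(d_lab_hall), open(d_lab_kitchen), open(d_office_kitchen)}

== RESULT ==
["at(office)", "locked(d_lab_hall)", "open(d_lab_kitchen)", "open(d_office_kitchen)"]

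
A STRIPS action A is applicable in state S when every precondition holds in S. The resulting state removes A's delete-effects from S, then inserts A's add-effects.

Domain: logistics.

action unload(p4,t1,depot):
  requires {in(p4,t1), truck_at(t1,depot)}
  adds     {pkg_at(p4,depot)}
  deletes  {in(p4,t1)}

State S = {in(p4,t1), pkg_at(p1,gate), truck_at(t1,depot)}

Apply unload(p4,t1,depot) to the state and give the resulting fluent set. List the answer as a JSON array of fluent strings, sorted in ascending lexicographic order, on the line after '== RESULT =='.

Compute (S \ del) ∪ add:
  pre ⊆ S: {in(p4,t1), truck_at(t1,depot)} ⊆ S  — applicable
  S \ del = {pkg_at(p1,gate), truck_at(t1,depot)}
  ∪ add   = {pkg_at(p1,gate), pkg_at(p4,depot), truck_at(t1,depot)}

== RESULT ==
["pkg_at(p1,gate)", "pkg_at(p4,depot)", "truck_at(t1,depot)"]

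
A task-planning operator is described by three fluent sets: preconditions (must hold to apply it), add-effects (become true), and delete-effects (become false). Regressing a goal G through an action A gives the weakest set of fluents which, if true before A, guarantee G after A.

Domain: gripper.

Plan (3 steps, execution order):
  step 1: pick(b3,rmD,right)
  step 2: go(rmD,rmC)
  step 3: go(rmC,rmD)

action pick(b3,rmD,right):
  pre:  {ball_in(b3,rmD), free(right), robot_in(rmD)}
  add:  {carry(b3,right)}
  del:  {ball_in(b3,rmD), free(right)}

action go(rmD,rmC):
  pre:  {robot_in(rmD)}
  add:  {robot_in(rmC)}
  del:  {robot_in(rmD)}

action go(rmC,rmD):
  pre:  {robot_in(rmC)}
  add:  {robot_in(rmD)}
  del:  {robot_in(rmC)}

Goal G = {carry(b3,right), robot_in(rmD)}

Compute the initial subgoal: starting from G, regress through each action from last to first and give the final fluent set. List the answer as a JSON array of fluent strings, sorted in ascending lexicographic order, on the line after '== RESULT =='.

Work backward from the goal:
  through step 3 (go(rmC,rmD)): drop {robot_in(rmD)}, keep {carry(b3,right)}, require {robot_in(rmC)}
    → {carry(b3,right), robot_in(rmC)}
  through step 2 (go(rmD,rmC)): drop {robot_in(rmC)}, keep {carry(b3,right)}, require {robot_in(rmD)}
    → {carry(b3,right), robot_in(rmD)}
  through step 1 (pick(b3,rmD,right)): drop {carry(b3,right)}, keep {robot_in(rmD)}, require {ball_in(b3,rmD), free(right), robot_in(rmD)}
    → {ball_in(b3,rmD), free(right), robot_in(rmD)}

== RESULT ==
["ball_in(b3,rmD)", "free(right)", "robot_in(rmD)"]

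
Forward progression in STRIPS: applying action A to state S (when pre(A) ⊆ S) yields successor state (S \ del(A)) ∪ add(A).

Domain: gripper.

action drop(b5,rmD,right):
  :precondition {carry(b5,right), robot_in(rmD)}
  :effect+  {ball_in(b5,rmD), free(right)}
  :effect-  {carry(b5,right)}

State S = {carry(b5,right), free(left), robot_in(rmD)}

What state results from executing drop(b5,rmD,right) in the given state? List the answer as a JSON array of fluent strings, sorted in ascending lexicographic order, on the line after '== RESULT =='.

Progress:
  pre ⊆ S: {carry(b5,right), robot_in(rmD)} ⊆ S  — applicable
  S \ del = {free(left), robot_in(rmD)}
  ∪ add   = {ball_in(b5,rmD), free(left), free(right), robot_in(rmD)}

== RESULT ==
["ball_in(b5,rmD)", "free(left)", "free(right)", "robot_in(rmD)"]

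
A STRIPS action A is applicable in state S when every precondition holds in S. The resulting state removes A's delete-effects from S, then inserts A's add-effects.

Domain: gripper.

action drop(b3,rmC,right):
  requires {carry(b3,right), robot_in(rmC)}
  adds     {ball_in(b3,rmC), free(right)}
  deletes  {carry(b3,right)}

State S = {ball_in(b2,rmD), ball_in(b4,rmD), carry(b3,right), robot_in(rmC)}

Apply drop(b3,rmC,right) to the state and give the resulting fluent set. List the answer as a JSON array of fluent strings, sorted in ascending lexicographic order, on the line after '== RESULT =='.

Compute (S \ del) ∪ add:
  pre ⊆ S: {carry(b3,right), robot_in(rmC)} ⊆ S  — applicable
  S \ del = {ball_in(b2,rmD), ball_in(b4,rmD), robot_in(rmC)}
  ∪ add   = {ball_in(b2,rmD), ball_in(b3,rmC), ball_in(b4,rmD), free(right), robot_in(rmC)}

== RESULT ==
["ball_in(b2,rmD)", "ball_in(b3,rmC)", "ball_in(b4,rmD)", "free(right)", "robot_in(rmC)"]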